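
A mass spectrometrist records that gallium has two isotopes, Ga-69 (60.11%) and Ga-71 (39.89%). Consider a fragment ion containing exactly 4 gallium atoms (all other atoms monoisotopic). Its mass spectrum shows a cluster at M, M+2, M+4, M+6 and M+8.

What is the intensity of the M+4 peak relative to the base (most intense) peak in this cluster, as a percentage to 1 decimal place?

Binomial terms of (0.6011 + 0.3989)^4: M 0.1306, M+2 0.3465, M+4 0.3450, M+6 0.1526, M+8 0.0253 → M+2 is the base peak.
P(M+2) = C(4,1) × 0.6011^3 × 0.3989^1 = 4 × 0.21719018 × 0.3989 = 0.346549 (base)
P(M+4) = C(4,2) × 0.6011^2 × 0.3989^2 = 6 × 0.36132121 × 0.15912121 = 0.344963
Relative intensity = 0.344963 / 0.346549 × 100 = 99.5

99.5%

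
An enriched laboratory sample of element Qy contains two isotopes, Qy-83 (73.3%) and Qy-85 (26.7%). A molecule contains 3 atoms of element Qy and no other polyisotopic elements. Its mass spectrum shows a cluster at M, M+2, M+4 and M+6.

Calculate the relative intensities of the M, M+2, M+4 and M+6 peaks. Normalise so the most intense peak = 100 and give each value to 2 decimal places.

91.51 : 100.00 : 36.43 : 4.42

Each Qy atom is independently Qy-83 (p = 0.733) or Qy-85 (q = 0.267); the cluster is the binomial expansion (p + q)^3.
P(M) = 0.733^3 = 0.393833
P(M+2) = 3 × 0.733^2 × 0.267^1 = 0.430368
P(M+4) = 3 × 0.733^1 × 0.267^2 = 0.156765
P(M+6) = 0.267^3 = 0.019034
The M+2 peak is largest (0.430368); scaling to 100 gives 91.51 : 100.00 : 36.43 : 4.42.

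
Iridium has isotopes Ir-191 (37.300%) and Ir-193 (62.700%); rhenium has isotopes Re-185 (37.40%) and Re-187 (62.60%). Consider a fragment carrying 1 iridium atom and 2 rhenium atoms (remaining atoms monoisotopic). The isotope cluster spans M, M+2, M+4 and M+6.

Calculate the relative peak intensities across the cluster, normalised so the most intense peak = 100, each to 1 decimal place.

11.9 : 59.7 : 100.0 : 55.9

Iridium pattern (n=1): 0.3730 : 0.6270
Rhenium pattern (n=2): 0.139876 : 0.468248 : 0.391876
Convolve the two distributions (both contribute in 2-u steps):
  M: 0.3730×0.139876 = 0.052174
  M+2: 0.3730×0.468248 + 0.6270×0.139876 = 0.262359
  M+4: 0.3730×0.391876 + 0.6270×0.468248 = 0.439761
  M+6: 0.6270×0.391876 = 0.245706
Scale to base peak (0.439761) = 100: 11.9 : 59.7 : 100.0 : 55.9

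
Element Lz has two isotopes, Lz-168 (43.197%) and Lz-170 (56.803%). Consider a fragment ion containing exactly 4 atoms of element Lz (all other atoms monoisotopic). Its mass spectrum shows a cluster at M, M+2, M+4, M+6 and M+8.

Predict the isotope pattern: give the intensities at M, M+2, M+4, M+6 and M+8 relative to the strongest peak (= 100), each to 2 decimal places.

9.64 : 50.70 : 100.00 : 87.67 : 28.82

The 4 Lz atoms are independent, so intensities follow the terms of (0.43197 + 0.56803)^4.
P(M) = 0.43197^4 = 0.034819
P(M+2) = 4 × 0.43197^3 × 0.56803^1 = 0.183144
P(M+4) = 6 × 0.43197^2 × 0.56803^2 = 0.361244
P(M+6) = 4 × 0.43197^1 × 0.56803^3 = 0.316685
P(M+8) = 0.56803^4 = 0.104108
The M+4 peak is largest (0.361244); scaling to 100 gives 9.64 : 50.70 : 100.00 : 87.67 : 28.82.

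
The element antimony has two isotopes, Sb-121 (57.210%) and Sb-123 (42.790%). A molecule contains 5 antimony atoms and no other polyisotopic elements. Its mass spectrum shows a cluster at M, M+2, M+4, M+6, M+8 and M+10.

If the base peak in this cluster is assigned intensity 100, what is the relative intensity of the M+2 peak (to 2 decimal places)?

66.85

Binomial terms of (0.57210 + 0.42790)^5: M 0.0613, M+2 0.2292, M+4 0.3428, M+6 0.2564, M+8 0.0959, M+10 0.0143 → M+4 is the base peak.
P(M+4) = C(5,2) × 0.57210^3 × 0.42790^2 = 10 × 0.18724742 × 0.18309841 = 0.342847 (base)
P(M+2) = C(5,1) × 0.57210^4 × 0.42790^1 = 5 × 0.10712425 × 0.4279 = 0.229192
Relative intensity = 0.229192 / 0.342847 × 100 = 66.85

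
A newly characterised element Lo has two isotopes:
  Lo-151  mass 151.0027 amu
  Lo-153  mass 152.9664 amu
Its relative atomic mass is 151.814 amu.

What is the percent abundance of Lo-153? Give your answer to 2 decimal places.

Writing the weighted mean with unknown fraction x of Lo-151:
151.0027·x + 152.9664·(1 − x) = 151.814
(151.0027 − 152.9664)·x = 151.814 − 152.9664
x = -1.1524 / -1.9637 = 0.58685 → 58.69% Lo-151, 41.31% Lo-153.

41.31%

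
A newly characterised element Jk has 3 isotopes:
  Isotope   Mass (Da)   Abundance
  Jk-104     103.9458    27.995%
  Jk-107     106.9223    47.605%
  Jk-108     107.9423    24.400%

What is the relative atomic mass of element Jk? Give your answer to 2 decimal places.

106.34 Da

Average mass = Σ (abundance × isotope mass) = 0.27995 × 103.9458 + 0.47605 × 106.9223 + 0.24400 × 107.9423
= 29.09963 + 50.90036 + 26.33792 = 106.33791 Da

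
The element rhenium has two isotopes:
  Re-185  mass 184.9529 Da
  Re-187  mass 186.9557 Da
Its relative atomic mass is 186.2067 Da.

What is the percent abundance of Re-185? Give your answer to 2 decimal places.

37.40%

Let x be the fractional abundance of Re-185; then Re-187 has abundance 1 − x.
184.9529·x + 186.9557·(1 − x) = 186.2067
(184.9529 − 186.9557)·x = 186.2067 − 186.9557
x = -0.7490 / -2.0028 = 0.37398 → 37.40% Re-185, 62.60% Re-187.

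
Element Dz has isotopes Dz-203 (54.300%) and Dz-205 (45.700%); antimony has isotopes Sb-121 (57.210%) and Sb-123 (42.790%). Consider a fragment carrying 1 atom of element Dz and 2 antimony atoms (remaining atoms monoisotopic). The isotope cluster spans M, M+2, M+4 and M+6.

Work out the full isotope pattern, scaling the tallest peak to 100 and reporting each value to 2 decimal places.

42.78 : 100.00 : 77.79 : 20.14

Element Dz pattern (n=1): 0.5430 : 0.4570
Antimony pattern (n=2): 0.32729841 : 0.48960318 : 0.18309841
Convolve the two distributions (both contribute in 2-u steps):
  M: 0.5430×0.32729841 = 0.177723
  M+2: 0.5430×0.48960318 + 0.4570×0.32729841 = 0.415430
  M+4: 0.5430×0.18309841 + 0.4570×0.48960318 = 0.323171
  M+6: 0.4570×0.18309841 = 0.083676
Scale to base peak (0.415430) = 100: 42.78 : 100.00 : 77.79 : 20.14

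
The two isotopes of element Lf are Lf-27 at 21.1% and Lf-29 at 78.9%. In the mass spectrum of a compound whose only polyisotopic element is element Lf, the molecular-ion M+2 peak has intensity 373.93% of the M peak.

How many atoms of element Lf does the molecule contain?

1

For n independent Lf atoms, I(M+2)/I(M) = n · (abundance Lf-29) / (abundance Lf-27) = n · 0.789/0.211.
n = 3.7393 × 0.211/0.789 = 1.00 ≈ 1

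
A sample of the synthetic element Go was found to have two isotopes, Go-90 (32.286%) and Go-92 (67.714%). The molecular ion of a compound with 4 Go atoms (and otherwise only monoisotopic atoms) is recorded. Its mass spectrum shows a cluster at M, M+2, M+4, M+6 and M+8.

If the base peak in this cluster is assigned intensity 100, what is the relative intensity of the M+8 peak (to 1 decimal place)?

52.4

Term probabilities: M 0.0109, M+2 0.0912, M+4 0.2868, M+6 0.4010, M+8 0.2102. Base peak = M+6.
P(M+6) = C(4,3) × 0.32286^1 × 0.67714^3 = 4 × 0.32286 × 0.31048127 = 0.400968 (base)
P(M+8) = C(4,4) × 0.32286^0 × 0.67714^4 = 1 × 1.0000 × 0.21023929 = 0.210239
Relative intensity = 0.210239 / 0.400968 × 100 = 52.4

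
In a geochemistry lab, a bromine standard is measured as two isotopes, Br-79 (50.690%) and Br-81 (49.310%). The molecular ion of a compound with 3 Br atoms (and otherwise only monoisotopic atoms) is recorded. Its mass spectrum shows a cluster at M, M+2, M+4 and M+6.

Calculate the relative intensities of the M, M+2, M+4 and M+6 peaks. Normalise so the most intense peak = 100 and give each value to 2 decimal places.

34.27 : 100.00 : 97.28 : 31.54

Each Br atom is independently Br-79 (p = 0.50690) or Br-81 (q = 0.49310); the cluster is the binomial expansion (p + q)^3.
P(M) = 0.50690^3 = 0.130247
P(M+2) = 3 × 0.50690^2 × 0.49310^1 = 0.380103
P(M+4) = 3 × 0.50690^1 × 0.49310^2 = 0.369755
P(M+6) = 0.49310^3 = 0.119896
The M+2 peak is largest (0.380103); scaling to 100 gives 34.27 : 100.00 : 97.28 : 31.54.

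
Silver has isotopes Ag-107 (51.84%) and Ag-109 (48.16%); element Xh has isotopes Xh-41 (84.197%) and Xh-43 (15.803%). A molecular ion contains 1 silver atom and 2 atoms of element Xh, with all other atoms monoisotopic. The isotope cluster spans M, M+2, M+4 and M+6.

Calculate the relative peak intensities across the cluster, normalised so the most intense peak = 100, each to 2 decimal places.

76.66 : 100.00 : 29.44 : 2.51

Silver pattern (n=1): 0.5184 : 0.4816
Element Xh pattern (n=2): 0.70891348 : 0.26611304 : 0.02497348
Convolve the two distributions (both contribute in 2-u steps):
  M: 0.5184×0.70891348 = 0.367501
  M+2: 0.5184×0.26611304 + 0.4816×0.70891348 = 0.479366
  M+4: 0.5184×0.02497348 + 0.4816×0.26611304 = 0.141106
  M+6: 0.4816×0.02497348 = 0.012027
Scale to base peak (0.479366) = 100: 76.66 : 100.00 : 29.44 : 2.51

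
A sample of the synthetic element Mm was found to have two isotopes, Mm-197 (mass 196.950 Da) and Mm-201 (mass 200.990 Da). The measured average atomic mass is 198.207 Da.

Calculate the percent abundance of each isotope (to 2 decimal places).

Mm-197: 68.89%, Mm-201: 31.11%

With x = fraction of Mm-197 (so Mm-201 is 1 − x):
196.950·x + 200.990·(1 − x) = 198.207
(196.950 − 200.990)·x = 198.207 − 200.990
x = -2.783 / -4.040 = 0.68886 → 68.89% Mm-197, 31.11% Mm-201.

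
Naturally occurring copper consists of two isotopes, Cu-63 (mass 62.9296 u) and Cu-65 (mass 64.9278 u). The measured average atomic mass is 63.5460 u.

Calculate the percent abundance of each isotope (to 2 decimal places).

Cu-63: 69.15%, Cu-65: 30.85%

With x = fraction of Cu-63 (so Cu-65 is 1 − x):
62.9296·x + 64.9278·(1 − x) = 63.5460
(62.9296 − 64.9278)·x = 63.5460 − 64.9278
x = -1.3818 / -1.9982 = 0.69152 → 69.15% Cu-63, 30.85% Cu-65.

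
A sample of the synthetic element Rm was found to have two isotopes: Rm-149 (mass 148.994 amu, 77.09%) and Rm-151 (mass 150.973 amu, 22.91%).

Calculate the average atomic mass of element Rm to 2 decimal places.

149.45 amu

Weight each isotope mass by its fractional abundance: 0.7709 × 148.994 + 0.2291 × 150.973
= 114.8595 + 34.5879 = 149.4474 amu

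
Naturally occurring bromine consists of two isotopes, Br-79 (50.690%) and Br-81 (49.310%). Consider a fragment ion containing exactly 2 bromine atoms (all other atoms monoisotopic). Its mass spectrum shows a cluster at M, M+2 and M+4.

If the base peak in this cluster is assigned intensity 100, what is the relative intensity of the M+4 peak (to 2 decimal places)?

(0.50690 + 0.49310)^2 gives M 0.2569, M+2 0.4999, M+4 0.2431; the largest is M+2.
P(M+2) = C(2,1) × 0.50690^1 × 0.49310^1 = 2 × 0.5069 × 0.4931 = 0.499905 (base)
P(M+4) = C(2,2) × 0.50690^0 × 0.49310^2 = 1 × 1.0000 × 0.24314761 = 0.243148
Relative intensity = 0.243148 / 0.499905 × 100 = 48.64

48.64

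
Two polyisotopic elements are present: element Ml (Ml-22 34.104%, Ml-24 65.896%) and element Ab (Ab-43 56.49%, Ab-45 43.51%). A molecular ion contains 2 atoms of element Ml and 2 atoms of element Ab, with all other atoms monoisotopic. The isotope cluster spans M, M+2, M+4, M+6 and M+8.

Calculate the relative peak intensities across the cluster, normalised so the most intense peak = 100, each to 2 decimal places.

Element Ml pattern (n=2): 0.11630828 : 0.44946344 : 0.43422828
Element Ab pattern (n=2): 0.31911201 : 0.49157598 : 0.18931201
Convolve the two distributions (both contribute in 2-u steps):
  M: 0.11630828×0.31911201 = 0.037115
  M+2: 0.11630828×0.49157598 + 0.44946344×0.31911201 = 0.200604
  M+4: 0.11630828×0.18931201 + 0.44946344×0.49157598 + 0.43422828×0.31911201 = 0.381531
  M+6: 0.44946344×0.18931201 + 0.43422828×0.49157598 = 0.298545
  M+8: 0.43422828×0.18931201 = 0.082205
Scale to base peak (0.381531) = 100: 9.73 : 52.58 : 100.00 : 78.25 : 21.55

9.73 : 52.58 : 100.00 : 78.25 : 21.55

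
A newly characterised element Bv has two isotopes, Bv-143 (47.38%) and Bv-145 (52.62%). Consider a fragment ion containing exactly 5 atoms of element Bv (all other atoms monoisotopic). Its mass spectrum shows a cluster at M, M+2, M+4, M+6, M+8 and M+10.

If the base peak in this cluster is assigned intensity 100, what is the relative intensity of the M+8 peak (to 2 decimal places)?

55.53

Term probabilities: M 0.0239, M+2 0.1326, M+4 0.2945, M+6 0.3271, M+8 0.1816, M+10 0.0403. Base peak = M+6.
P(M+6) = C(5,3) × 0.4738^2 × 0.5262^3 = 10 × 0.22448644 × 0.14569764 = 0.327071 (base)
P(M+8) = C(5,4) × 0.4738^1 × 0.5262^4 = 5 × 0.4738 × 0.0766661 = 0.181622
Relative intensity = 0.181622 / 0.327071 × 100 = 55.53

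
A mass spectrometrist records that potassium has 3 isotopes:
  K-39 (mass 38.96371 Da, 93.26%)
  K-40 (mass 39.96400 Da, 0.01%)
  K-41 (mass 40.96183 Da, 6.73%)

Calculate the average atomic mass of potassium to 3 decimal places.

39.098 Da

The abundance-weighted mean is 0.9326 × 38.96371 + 0.0001 × 39.96400 + 0.0673 × 40.96183
= 36.337556 + 0.003996 + 2.756731 = 39.098283 Da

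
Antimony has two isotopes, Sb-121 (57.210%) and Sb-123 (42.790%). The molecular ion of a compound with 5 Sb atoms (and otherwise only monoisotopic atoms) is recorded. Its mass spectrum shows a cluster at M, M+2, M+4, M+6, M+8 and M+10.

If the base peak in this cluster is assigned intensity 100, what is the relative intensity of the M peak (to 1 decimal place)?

(0.57210 + 0.42790)^5 gives M 0.0613, M+2 0.2292, M+4 0.3428, M+6 0.2564, M+8 0.0959, M+10 0.0143; the largest is M+4.
P(M+4) = C(5,2) × 0.57210^3 × 0.42790^2 = 10 × 0.18724742 × 0.18309841 = 0.342847 (base)
P(M) = C(5,0) × 0.57210^5 × 0.42790^0 = 1 × 0.06128578 × 1.0000 = 0.061286
Relative intensity = 0.061286 / 0.342847 × 100 = 17.9

17.9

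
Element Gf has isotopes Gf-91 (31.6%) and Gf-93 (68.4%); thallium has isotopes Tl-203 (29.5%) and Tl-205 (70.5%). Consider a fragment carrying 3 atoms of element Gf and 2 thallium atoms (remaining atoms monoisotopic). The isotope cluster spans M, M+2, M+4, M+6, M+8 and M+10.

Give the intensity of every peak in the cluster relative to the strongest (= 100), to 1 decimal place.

0.8 : 8.8 : 39.5 : 88.9 : 100.0 : 45.0

Element Gf pattern (n=3): 0.0315545 : 0.20490451 : 0.44352749 : 0.3200135
Thallium pattern (n=2): 0.087025 : 0.41595 : 0.497025
Convolve the two distributions (both contribute in 2-u steps):
  M: 0.0315545×0.087025 = 0.002746
  M+2: 0.0315545×0.41595 + 0.20490451×0.087025 = 0.030957
  M+4: 0.0315545×0.497025 + 0.20490451×0.41595 + 0.44352749×0.087025 = 0.139511
  M+6: 0.20490451×0.497025 + 0.44352749×0.41595 + 0.3200135×0.087025 = 0.314177
  M+8: 0.44352749×0.497025 + 0.3200135×0.41595 = 0.353554
  M+10: 0.3200135×0.497025 = 0.159055
Scale to base peak (0.353554) = 100: 0.8 : 8.8 : 39.5 : 88.9 : 100.0 : 45.0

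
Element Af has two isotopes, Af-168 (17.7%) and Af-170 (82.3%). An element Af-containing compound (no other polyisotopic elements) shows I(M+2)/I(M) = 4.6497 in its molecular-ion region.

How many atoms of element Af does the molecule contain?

The M+2/M ratio from n Af atoms is n · q/p = n · 0.823/0.177.
n = 4.6497 × 0.177/0.823 = 1.00 ≈ 1

1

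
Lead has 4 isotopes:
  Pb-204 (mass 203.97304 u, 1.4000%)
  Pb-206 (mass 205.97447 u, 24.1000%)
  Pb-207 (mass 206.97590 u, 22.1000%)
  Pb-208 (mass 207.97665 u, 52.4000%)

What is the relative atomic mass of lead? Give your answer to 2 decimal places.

The abundance-weighted mean is 0.014000 × 203.97304 + 0.241000 × 205.97447 + 0.221000 × 206.97590 + 0.524000 × 207.97665
= 2.855623 + 49.639847 + 45.741674 + 108.979765 = 207.216909 u

207.22 u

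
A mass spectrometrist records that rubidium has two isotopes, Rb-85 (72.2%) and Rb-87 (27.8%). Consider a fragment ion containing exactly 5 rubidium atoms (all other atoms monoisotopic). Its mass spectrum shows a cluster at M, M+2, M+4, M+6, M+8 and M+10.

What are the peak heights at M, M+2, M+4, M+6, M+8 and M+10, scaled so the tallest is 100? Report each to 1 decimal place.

Expanding (0.722 + 0.278)^5:
P(M) = 0.722^5 = 0.196194
P(M+2) = 5 × 0.722^4 × 0.278^1 = 0.377714
P(M+4) = 10 × 0.722^3 × 0.278^2 = 0.290872
P(M+6) = 10 × 0.722^2 × 0.278^3 = 0.111998
P(M+8) = 5 × 0.722^1 × 0.278^4 = 0.021562
P(M+10) = 0.278^5 = 0.001660
The M+2 peak is largest (0.377714); scaling to 100 gives 51.9 : 100.0 : 77.0 : 29.7 : 5.7 : 0.4.

51.9 : 100.0 : 77.0 : 29.7 : 5.7 : 0.4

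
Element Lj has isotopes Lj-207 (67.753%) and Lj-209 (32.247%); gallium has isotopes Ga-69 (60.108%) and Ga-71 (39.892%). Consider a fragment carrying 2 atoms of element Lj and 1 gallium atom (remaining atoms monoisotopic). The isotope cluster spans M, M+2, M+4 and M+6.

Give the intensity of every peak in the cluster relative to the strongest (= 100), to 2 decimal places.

Element Lj pattern (n=2): 0.4590469 : 0.4369662 : 0.1039869
Gallium pattern (n=1): 0.60108 : 0.39892
Convolve the two distributions (both contribute in 2-u steps):
  M: 0.4590469×0.60108 = 0.275924
  M+2: 0.4590469×0.39892 + 0.4369662×0.60108 = 0.445775
  M+4: 0.4369662×0.39892 + 0.1039869×0.60108 = 0.236819
  M+6: 0.1039869×0.39892 = 0.041482
Scale to base peak (0.445775) = 100: 61.90 : 100.00 : 53.13 : 9.31

61.90 : 100.00 : 53.13 : 9.31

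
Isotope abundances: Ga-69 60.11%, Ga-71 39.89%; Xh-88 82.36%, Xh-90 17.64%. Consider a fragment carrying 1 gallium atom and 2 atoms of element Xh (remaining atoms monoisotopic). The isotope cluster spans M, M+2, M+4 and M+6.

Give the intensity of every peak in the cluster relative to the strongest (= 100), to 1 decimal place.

91.6 : 100.0 : 30.2 : 2.8

Gallium pattern (n=1): 0.6011 : 0.3989
Element Xh pattern (n=2): 0.67831696 : 0.29056608 : 0.03111696
Convolve the two distributions (both contribute in 2-u steps):
  M: 0.6011×0.67831696 = 0.407736
  M+2: 0.6011×0.29056608 + 0.3989×0.67831696 = 0.445240
  M+4: 0.6011×0.03111696 + 0.3989×0.29056608 = 0.134611
  M+6: 0.3989×0.03111696 = 0.012413
Scale to base peak (0.445240) = 100: 91.6 : 100.0 : 30.2 : 2.8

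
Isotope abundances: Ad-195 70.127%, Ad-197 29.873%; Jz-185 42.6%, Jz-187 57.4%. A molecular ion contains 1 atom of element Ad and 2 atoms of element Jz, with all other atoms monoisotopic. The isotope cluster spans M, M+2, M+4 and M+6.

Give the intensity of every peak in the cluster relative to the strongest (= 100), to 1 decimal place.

32.0 : 100.0 : 95.0 : 24.8

Element Ad pattern (n=1): 0.70127 : 0.29873
Element Jz pattern (n=2): 0.181476 : 0.489048 : 0.329476
Convolve the two distributions (both contribute in 2-u steps):
  M: 0.70127×0.181476 = 0.127264
  M+2: 0.70127×0.489048 + 0.29873×0.181476 = 0.397167
  M+4: 0.70127×0.329476 + 0.29873×0.489048 = 0.377145
  M+6: 0.29873×0.329476 = 0.098424
Scale to base peak (0.397167) = 100: 32.0 : 100.0 : 95.0 : 24.8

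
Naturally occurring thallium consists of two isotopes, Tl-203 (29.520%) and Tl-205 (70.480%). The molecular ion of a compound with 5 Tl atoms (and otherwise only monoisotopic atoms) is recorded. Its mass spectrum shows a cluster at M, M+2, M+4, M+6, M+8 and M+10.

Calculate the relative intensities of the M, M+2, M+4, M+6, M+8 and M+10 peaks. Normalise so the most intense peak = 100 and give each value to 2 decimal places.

The 5 Tl atoms are independent, so intensities follow the terms of (0.29520 + 0.70480)^5.
P(M) = 0.29520^5 = 0.002242
P(M+2) = 5 × 0.29520^4 × 0.70480^1 = 0.026761
P(M+4) = 10 × 0.29520^3 × 0.70480^2 = 0.127785
P(M+6) = 10 × 0.29520^2 × 0.70480^3 = 0.305092
P(M+8) = 5 × 0.29520^1 × 0.70480^4 = 0.364208
P(M+10) = 0.70480^5 = 0.173912
The M+8 peak is largest (0.364208); scaling to 100 gives 0.62 : 7.35 : 35.09 : 83.77 : 100.00 : 47.75.

0.62 : 7.35 : 35.09 : 83.77 : 100.00 : 47.75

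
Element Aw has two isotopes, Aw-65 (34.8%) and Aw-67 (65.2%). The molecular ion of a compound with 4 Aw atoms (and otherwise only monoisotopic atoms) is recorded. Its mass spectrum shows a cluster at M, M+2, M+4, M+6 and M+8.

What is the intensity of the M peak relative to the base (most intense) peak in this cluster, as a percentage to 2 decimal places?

3.80%

Binomial terms of (0.348 + 0.652)^4: M 0.0147, M+2 0.1099, M+4 0.3089, M+6 0.3858, M+8 0.1807 → M+6 is the base peak.
P(M+6) = C(4,3) × 0.348^1 × 0.652^3 = 4 × 0.3480 × 0.27716781 = 0.385818 (base)
P(M) = C(4,0) × 0.348^4 × 0.652^0 = 1 × 0.01466618 × 1.0000 = 0.014666
Relative intensity = 0.014666 / 0.385818 × 100 = 3.80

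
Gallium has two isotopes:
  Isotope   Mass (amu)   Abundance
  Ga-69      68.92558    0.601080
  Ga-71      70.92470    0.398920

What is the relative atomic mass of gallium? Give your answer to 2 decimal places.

Average mass = Σ (abundance × isotope mass) = 0.601080 × 68.92558 + 0.398920 × 70.92470
= 41.429788 + 28.293281 = 69.723069 amu

69.72 amu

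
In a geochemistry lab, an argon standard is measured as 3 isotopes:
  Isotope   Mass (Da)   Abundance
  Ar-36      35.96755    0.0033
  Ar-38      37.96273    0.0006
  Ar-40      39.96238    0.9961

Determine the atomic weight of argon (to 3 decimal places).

Weight each isotope mass by its fractional abundance: 0.0033 × 35.96755 + 0.0006 × 37.96273 + 0.9961 × 39.96238
= 0.118693 + 0.022778 + 39.806527 = 39.947998 Da

39.948 Da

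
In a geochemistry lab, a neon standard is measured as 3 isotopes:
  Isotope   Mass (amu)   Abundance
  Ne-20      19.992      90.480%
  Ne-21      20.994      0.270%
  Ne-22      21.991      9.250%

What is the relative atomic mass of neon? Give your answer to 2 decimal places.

20.18 amu

The abundance-weighted mean is 0.90480 × 19.992 + 0.00270 × 20.994 + 0.09250 × 21.991
= 18.0888 + 0.0567 + 2.0342 = 20.1797 amu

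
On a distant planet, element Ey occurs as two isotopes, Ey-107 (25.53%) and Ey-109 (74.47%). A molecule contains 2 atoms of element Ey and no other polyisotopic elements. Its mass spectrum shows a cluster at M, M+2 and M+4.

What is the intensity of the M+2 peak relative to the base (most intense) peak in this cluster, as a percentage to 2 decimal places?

Binomial terms of (0.2553 + 0.7447)^2: M 0.0652, M+2 0.3802, M+4 0.5546 → M+4 is the base peak.
P(M+4) = C(2,2) × 0.2553^0 × 0.7447^2 = 1 × 1.0000 × 0.55457809 = 0.554578 (base)
P(M+2) = C(2,1) × 0.2553^1 × 0.7447^1 = 2 × 0.2553 × 0.7447 = 0.380244
Relative intensity = 0.380244 / 0.554578 × 100 = 68.56

68.56%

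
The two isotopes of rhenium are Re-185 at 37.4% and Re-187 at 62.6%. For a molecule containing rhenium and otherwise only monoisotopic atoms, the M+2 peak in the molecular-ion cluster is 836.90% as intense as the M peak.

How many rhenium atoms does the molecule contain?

The M+2/M ratio from n Re atoms is n · q/p = n · 0.626/0.374.
n = 8.3690 × 0.374/0.626 = 5.00 ≈ 5

5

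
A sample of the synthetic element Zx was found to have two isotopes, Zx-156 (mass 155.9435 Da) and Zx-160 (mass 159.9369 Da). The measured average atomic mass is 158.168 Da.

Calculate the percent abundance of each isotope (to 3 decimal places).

Let x be the fractional abundance of Zx-156; then Zx-160 has abundance 1 − x.
155.9435·x + 159.9369·(1 − x) = 158.168
(155.9435 − 159.9369)·x = 158.168 − 159.9369
x = -1.7689 / -3.9934 = 0.44296 → 44.296% Zx-156, 55.704% Zx-160.

Zx-156: 44.296%, Zx-160: 55.704%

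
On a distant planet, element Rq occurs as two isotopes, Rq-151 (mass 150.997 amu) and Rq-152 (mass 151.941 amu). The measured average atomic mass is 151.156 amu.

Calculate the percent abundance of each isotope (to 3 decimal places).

Let x be the fractional abundance of Rq-151; then Rq-152 has abundance 1 − x.
150.997·x + 151.941·(1 − x) = 151.156
(150.997 − 151.941)·x = 151.156 − 151.941
x = -0.785 / -0.944 = 0.83157 → 83.157% Rq-151, 16.843% Rq-152.

Rq-151: 83.157%, Rq-152: 16.843%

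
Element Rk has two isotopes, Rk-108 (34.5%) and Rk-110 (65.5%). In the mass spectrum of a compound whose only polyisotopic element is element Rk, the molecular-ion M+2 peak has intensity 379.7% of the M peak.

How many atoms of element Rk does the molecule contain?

For n independent Rk atoms, I(M+2)/I(M) = n · (abundance Rk-110) / (abundance Rk-108) = n · 0.655/0.345.
n = 3.797 × 0.345/0.655 = 2.00 ≈ 2

2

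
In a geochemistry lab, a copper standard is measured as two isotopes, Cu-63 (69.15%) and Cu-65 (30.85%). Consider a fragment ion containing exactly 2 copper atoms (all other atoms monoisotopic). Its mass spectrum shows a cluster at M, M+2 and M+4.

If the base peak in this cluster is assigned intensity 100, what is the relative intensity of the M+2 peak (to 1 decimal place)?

Binomial terms of (0.6915 + 0.3085)^2: M 0.4782, M+2 0.4267, M+4 0.0952 → M is the base peak.
P(M) = C(2,0) × 0.6915^2 × 0.3085^0 = 1 × 0.47817225 × 1.0000 = 0.478172 (base)
P(M+2) = C(2,1) × 0.6915^1 × 0.3085^1 = 2 × 0.6915 × 0.3085 = 0.426656
Relative intensity = 0.426656 / 0.478172 × 100 = 89.2

89.2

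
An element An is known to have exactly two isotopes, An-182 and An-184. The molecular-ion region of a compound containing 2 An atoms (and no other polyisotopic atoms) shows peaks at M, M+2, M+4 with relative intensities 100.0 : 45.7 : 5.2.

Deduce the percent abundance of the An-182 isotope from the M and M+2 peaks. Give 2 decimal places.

81.40%

Let p = fractional abundance of An-182. I(M+2)/I(M) = [C(2,1)·p^1·(1−p)] / p^2 = 2·(1−p)/p = 45.7/100.0 = 0.4570
(1−p)/p = 0.4570/2 = 0.2285  ⇒  p = 1/(1 + 0.2285) = 0.8140
An-182: 81.40%, An-184: 18.60%.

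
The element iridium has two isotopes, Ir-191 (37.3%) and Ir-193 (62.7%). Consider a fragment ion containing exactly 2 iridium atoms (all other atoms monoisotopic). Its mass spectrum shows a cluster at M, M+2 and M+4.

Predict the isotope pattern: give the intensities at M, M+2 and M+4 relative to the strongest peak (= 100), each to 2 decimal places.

The 2 Ir atoms are independent, so intensities follow the terms of (0.373 + 0.627)^2.
P(M) = 0.373^2 = 0.139129
P(M+2) = 2 × 0.373^1 × 0.627^1 = 0.467742
P(M+4) = 0.627^2 = 0.393129
The M+2 peak is largest (0.467742); scaling to 100 gives 29.74 : 100.00 : 84.05.

29.74 : 100.00 : 84.05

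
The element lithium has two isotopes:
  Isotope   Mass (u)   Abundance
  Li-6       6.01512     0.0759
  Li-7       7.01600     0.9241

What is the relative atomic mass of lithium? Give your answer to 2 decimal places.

Average mass = Σ (abundance × isotope mass) = 0.0759 × 6.01512 + 0.9241 × 7.01600
= 0.456548 + 6.483486 = 6.940034 u

6.94 u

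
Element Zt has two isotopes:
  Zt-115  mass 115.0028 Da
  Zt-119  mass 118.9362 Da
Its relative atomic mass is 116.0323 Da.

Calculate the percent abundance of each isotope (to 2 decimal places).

Zt-115: 73.83%, Zt-119: 26.17%

With x = fraction of Zt-115 (so Zt-119 is 1 − x):
115.0028·x + 118.9362·(1 − x) = 116.0323
(115.0028 − 118.9362)·x = 116.0323 − 118.9362
x = -2.9039 / -3.9334 = 0.73827 → 73.83% Zt-115, 26.17% Zt-119.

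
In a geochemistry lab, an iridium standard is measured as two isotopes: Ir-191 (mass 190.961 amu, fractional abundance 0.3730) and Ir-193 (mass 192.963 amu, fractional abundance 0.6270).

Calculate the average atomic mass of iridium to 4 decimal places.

192.2163 amu

The abundance-weighted mean is 0.3730 × 190.961 + 0.6270 × 192.963
= 71.22845 + 120.98780 = 192.21625 amu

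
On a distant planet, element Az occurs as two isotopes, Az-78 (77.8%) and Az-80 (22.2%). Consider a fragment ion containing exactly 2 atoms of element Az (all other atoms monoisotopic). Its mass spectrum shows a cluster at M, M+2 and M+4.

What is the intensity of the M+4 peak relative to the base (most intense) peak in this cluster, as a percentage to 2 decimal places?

8.14%

(0.778 + 0.222)^2 gives M 0.6053, M+2 0.3454, M+4 0.0493; the largest is M.
P(M) = C(2,0) × 0.778^2 × 0.222^0 = 1 × 0.605284 × 1.0000 = 0.605284 (base)
P(M+4) = C(2,2) × 0.778^0 × 0.222^2 = 1 × 1.0000 × 0.049284 = 0.049284
Relative intensity = 0.049284 / 0.605284 × 100 = 8.14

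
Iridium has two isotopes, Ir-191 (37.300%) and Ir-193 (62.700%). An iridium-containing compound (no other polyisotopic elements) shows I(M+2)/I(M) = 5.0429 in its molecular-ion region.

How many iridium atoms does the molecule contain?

3

The M+2/M ratio from n Ir atoms is n · q/p = n · 0.62700/0.37300.
n = 5.0429 × 0.37300/0.62700 = 3.00 ≈ 3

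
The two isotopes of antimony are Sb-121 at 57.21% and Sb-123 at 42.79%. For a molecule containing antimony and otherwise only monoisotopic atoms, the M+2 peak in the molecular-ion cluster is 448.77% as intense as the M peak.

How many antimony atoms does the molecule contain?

6

With n Sb atoms, P(M+2)/P(M) = C(n,1)·p^(n−1)q / p^n = n·q/p = n · 0.4279/0.5721.
n = 4.4877 × 0.5721/0.4279 = 6.00 ≈ 6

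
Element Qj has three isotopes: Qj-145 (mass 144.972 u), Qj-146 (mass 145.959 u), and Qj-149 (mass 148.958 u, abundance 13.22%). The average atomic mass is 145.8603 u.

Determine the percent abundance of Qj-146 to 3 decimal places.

36.611%

The remaining 86.78% is split between Qj-145 (fraction x) and Qj-146 (fraction 0.8678 − x).
Substituting: 144.972x + 145.959(0.8678 − x) = 126.1680524
(144.972 − 145.959)x = -0.4951678  ⇒  x = 0.50169, y = 0.36611
Qj-145: 50.169%, Qj-146: 36.611%.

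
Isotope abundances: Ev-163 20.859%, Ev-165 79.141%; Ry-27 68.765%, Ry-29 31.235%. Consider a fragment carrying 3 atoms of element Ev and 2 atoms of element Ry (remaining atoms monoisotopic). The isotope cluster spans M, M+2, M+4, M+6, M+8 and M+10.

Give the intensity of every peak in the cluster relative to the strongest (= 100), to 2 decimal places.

1.04 : 12.78 : 55.86 : 100.00 : 60.84 : 11.71

Element Ev pattern (n=3): 0.00907571 : 0.10330224 : 0.39193839 : 0.49568366
Element Ry pattern (n=2): 0.47286252 : 0.42957496 : 0.09756252
Convolve the two distributions (both contribute in 2-u steps):
  M: 0.00907571×0.47286252 = 0.004292
  M+2: 0.00907571×0.42957496 + 0.10330224×0.47286252 = 0.052746
  M+4: 0.00907571×0.09756252 + 0.10330224×0.42957496 + 0.39193839×0.47286252 = 0.230594
  M+6: 0.10330224×0.09756252 + 0.39193839×0.42957496 + 0.49568366×0.47286252 = 0.412836
  M+8: 0.39193839×0.09756252 + 0.49568366×0.42957496 = 0.251172
  M+10: 0.49568366×0.09756252 = 0.048360
Scale to base peak (0.412836) = 100: 1.04 : 12.78 : 55.86 : 100.00 : 60.84 : 11.71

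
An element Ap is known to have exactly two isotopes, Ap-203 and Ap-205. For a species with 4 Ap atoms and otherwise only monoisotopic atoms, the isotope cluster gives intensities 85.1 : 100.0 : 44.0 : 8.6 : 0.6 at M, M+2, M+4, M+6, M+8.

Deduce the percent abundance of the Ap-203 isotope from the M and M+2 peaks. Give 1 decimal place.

77.3%

Let p = fractional abundance of Ap-203. I(M+2)/I(M) = [C(4,1)·p^3·(1−p)] / p^4 = 4·(1−p)/p = 100.0/85.1 = 1.1751
(1−p)/p = 1.1751/4 = 0.2938  ⇒  p = 1/(1 + 0.2938) = 0.7729
Ap-203: 77.3%, Ap-205: 22.7%.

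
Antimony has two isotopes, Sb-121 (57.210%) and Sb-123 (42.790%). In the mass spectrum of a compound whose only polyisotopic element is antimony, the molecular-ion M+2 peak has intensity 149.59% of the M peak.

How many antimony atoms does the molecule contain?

The M+2/M ratio from n Sb atoms is n · q/p = n · 0.42790/0.57210.
n = 1.4959 × 0.57210/0.42790 = 2.00 ≈ 2

2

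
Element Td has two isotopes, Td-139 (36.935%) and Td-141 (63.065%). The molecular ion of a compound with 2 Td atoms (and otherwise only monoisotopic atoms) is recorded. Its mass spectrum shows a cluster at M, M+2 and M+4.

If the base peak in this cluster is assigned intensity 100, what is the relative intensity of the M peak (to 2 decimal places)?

29.28

(0.36935 + 0.63065)^2 gives M 0.1364, M+2 0.4659, M+4 0.3977; the largest is M+2.
P(M+2) = C(2,1) × 0.36935^1 × 0.63065^1 = 2 × 0.36935 × 0.63065 = 0.465861 (base)
P(M) = C(2,0) × 0.36935^2 × 0.63065^0 = 1 × 0.13641942 × 1.0000 = 0.136419
Relative intensity = 0.136419 / 0.465861 × 100 = 29.28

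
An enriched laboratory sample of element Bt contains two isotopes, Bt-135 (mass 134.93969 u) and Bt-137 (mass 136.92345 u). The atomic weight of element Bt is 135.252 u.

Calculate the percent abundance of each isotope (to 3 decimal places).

With x = fraction of Bt-135 (so Bt-137 is 1 − x):
134.93969·x + 136.92345·(1 − x) = 135.252
(134.93969 − 136.92345)·x = 135.252 − 136.92345
x = -1.67145 / -1.98376 = 0.84257 → 84.257% Bt-135, 15.743% Bt-137.

Bt-135: 84.257%, Bt-137: 15.743%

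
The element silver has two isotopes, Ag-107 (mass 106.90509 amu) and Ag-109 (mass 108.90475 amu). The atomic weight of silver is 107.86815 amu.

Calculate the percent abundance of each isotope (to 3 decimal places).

Ag-107: 51.839%, Ag-109: 48.161%

Let x be the fractional abundance of Ag-107; then Ag-109 has abundance 1 − x.
106.90509·x + 108.90475·(1 − x) = 107.86815
(106.90509 − 108.90475)·x = 107.86815 − 108.90475
x = -1.03660 / -1.99966 = 0.51839 → 51.839% Ag-107, 48.161% Ag-109.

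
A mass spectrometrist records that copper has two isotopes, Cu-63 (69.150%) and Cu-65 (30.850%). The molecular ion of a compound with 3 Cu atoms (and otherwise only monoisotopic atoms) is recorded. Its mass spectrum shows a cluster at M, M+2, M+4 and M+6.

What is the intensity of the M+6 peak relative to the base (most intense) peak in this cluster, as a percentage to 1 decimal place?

(0.69150 + 0.30850)^3 gives M 0.3307, M+2 0.4425, M+4 0.1974, M+6 0.0294; the largest is M+2.
P(M+2) = C(3,1) × 0.69150^2 × 0.30850^1 = 3 × 0.47817225 × 0.3085 = 0.442548 (base)
P(M+6) = C(3,3) × 0.69150^0 × 0.30850^3 = 1 × 1.0000 × 0.02936064 = 0.029361
Relative intensity = 0.029361 / 0.442548 × 100 = 6.6

6.6%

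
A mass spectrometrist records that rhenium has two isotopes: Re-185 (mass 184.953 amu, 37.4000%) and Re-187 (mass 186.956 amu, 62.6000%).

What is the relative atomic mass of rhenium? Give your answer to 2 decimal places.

Average mass = Σ (abundance × isotope mass) = 0.374000 × 184.953 + 0.626000 × 186.956
= 69.1724 + 117.0345 = 186.2069 amu

186.21 amu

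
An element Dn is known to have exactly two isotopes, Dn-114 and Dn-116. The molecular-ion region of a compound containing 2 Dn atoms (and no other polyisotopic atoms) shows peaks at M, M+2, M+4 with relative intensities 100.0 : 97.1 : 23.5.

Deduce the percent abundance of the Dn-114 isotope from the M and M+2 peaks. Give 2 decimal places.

Let p = fractional abundance of Dn-114. I(M+2)/I(M) = [C(2,1)·p^1·(1−p)] / p^2 = 2·(1−p)/p = 97.1/100.0 = 0.9710
(1−p)/p = 0.9710/2 = 0.4855  ⇒  p = 1/(1 + 0.4855) = 0.6732
Dn-114: 67.32%, Dn-116: 32.68%.

67.32%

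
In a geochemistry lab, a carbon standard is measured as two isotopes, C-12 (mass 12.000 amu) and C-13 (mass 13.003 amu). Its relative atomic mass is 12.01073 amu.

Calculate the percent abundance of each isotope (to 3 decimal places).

Let x be the fractional abundance of C-12; then C-13 has abundance 1 − x.
12.000·x + 13.003·(1 − x) = 12.01073
(12.000 − 13.003)·x = 12.01073 − 13.003
x = -0.99227 / -1.003 = 0.98930 → 98.930% C-12, 1.070% C-13.

C-12: 98.930%, C-13: 1.070%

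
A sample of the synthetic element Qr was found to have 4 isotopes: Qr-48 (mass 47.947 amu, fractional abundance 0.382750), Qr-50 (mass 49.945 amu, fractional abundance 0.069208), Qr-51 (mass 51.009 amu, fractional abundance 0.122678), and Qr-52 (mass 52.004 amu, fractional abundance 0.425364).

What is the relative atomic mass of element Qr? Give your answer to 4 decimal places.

50.1866 amu

Weight each isotope mass by its fractional abundance: 0.382750 × 47.947 + 0.069208 × 49.945 + 0.122678 × 51.009 + 0.425364 × 52.004
= 18.35171 + 3.45659 + 6.25768 + 22.12063 = 50.18661 amu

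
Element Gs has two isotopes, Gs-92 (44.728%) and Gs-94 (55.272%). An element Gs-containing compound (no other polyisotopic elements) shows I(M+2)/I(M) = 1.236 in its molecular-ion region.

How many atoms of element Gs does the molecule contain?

For n independent Gs atoms, I(M+2)/I(M) = n · (abundance Gs-94) / (abundance Gs-92) = n · 0.55272/0.44728.
n = 1.236 × 0.44728/0.55272 = 1.00 ≈ 1

1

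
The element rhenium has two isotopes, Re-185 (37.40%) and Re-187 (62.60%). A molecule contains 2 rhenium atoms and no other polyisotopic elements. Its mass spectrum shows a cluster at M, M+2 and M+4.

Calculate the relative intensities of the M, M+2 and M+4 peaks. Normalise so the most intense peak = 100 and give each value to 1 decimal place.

29.9 : 100.0 : 83.7

The 2 Re atoms are independent, so intensities follow the terms of (0.3740 + 0.6260)^2.
P(M) = 0.3740^2 = 0.139876
P(M+2) = 2 × 0.3740^1 × 0.6260^1 = 0.468248
P(M+4) = 0.6260^2 = 0.391876
The M+2 peak is largest (0.468248); scaling to 100 gives 29.9 : 100.0 : 83.7.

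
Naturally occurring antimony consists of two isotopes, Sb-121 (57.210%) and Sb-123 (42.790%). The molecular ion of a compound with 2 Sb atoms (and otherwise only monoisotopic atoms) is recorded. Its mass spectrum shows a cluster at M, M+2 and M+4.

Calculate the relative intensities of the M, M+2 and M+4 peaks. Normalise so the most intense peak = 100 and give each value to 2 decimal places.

66.85 : 100.00 : 37.40

Each Sb atom is independently Sb-121 (p = 0.57210) or Sb-123 (q = 0.42790); the cluster is the binomial expansion (p + q)^2.
P(M) = 0.57210^2 = 0.327298
P(M+2) = 2 × 0.57210^1 × 0.42790^1 = 0.489603
P(M+4) = 0.42790^2 = 0.183098
The M+2 peak is largest (0.489603); scaling to 100 gives 66.85 : 100.00 : 37.40.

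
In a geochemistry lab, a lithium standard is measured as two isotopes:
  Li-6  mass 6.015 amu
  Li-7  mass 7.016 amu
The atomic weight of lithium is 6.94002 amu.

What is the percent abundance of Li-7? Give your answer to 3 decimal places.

92.410%

With x = fraction of Li-6 (so Li-7 is 1 − x):
6.015·x + 7.016·(1 − x) = 6.94002
(6.015 − 7.016)·x = 6.94002 − 7.016
x = -0.07598 / -1.001 = 0.07590 → 7.590% Li-6, 92.410% Li-7.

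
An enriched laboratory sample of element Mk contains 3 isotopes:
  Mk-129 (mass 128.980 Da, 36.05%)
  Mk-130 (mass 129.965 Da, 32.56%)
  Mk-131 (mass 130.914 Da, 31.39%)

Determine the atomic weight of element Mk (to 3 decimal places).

The abundance-weighted mean is 0.3605 × 128.980 + 0.3256 × 129.965 + 0.3139 × 130.914
= 46.4973 + 42.3166 + 41.0939 = 129.9078 Da

129.908 Da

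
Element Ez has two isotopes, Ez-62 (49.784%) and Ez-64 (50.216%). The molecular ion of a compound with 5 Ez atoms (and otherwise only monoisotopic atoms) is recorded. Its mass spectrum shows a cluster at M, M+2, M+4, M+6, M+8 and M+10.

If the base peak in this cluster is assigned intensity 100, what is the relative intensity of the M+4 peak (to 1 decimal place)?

(0.49784 + 0.50216)^5 gives M 0.0306, M+2 0.1542, M+4 0.3111, M+6 0.3138, M+8 0.1583, M+10 0.0319; the largest is M+6.
P(M+6) = C(5,3) × 0.49784^2 × 0.50216^3 = 10 × 0.24784467 × 0.12662701 = 0.313838 (base)
P(M+4) = C(5,2) × 0.49784^3 × 0.50216^2 = 10 × 0.12338699 × 0.25216467 = 0.311138
Relative intensity = 0.311138 / 0.313838 × 100 = 99.1

99.1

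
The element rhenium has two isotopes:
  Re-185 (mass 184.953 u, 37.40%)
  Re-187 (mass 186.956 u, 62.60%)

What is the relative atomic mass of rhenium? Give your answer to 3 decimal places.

186.207 u

Weight each isotope mass by its fractional abundance: 0.3740 × 184.953 + 0.6260 × 186.956
= 69.1724 + 117.0345 = 186.2069 u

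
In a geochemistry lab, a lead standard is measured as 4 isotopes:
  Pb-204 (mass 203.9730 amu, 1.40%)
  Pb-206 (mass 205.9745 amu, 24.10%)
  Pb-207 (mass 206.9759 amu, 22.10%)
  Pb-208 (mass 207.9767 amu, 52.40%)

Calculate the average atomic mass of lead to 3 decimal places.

207.217 amu

Ar = Σ fᵢ·mᵢ = 0.0140 × 203.9730 + 0.2410 × 205.9745 + 0.2210 × 206.9759 + 0.5240 × 207.9767
= 2.85562 + 49.63985 + 45.74167 + 108.97979 = 207.21693 amu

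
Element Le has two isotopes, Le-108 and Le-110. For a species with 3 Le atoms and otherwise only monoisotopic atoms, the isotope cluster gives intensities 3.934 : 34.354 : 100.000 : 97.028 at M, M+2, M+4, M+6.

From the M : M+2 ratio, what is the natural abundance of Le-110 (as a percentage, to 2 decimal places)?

74.43%

Write p for the Le-108 fraction. I(M+2)/I(M) = [C(3,1)·p^2·(1−p)] / p^3 = 3·(1−p)/p = 34.354/3.934 = 8.7326
(1−p)/p = 8.7326/3 = 2.9109  ⇒  p = 1/(1 + 2.9109) = 0.2557
Le-108: 25.57%, Le-110: 74.43%.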